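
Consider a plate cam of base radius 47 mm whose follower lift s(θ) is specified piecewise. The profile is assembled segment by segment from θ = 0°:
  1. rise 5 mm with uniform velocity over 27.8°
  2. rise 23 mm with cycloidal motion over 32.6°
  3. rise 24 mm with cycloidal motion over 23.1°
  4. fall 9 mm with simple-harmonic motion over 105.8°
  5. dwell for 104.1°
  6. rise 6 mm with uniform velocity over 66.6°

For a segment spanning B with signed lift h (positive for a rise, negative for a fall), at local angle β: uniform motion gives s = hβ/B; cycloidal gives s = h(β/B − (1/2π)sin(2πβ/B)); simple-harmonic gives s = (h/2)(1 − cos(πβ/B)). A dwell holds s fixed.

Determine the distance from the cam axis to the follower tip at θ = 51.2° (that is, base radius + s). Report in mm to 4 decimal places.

seg 1 [0°–27.8°] uniform, h=5: full span → s += 5 → s = 5.0000
seg 2 [27.8°–60.4°] cycloidal, h=23: θ=51.2° here. β=23.4, B=32.6. 23·(0.7178 − sin(2π·0.7178)/(2π)) = 20.0951 → s = 25.0951
radial distance = base radius + s = 47 + 25.0951 = 72.0951

72.0951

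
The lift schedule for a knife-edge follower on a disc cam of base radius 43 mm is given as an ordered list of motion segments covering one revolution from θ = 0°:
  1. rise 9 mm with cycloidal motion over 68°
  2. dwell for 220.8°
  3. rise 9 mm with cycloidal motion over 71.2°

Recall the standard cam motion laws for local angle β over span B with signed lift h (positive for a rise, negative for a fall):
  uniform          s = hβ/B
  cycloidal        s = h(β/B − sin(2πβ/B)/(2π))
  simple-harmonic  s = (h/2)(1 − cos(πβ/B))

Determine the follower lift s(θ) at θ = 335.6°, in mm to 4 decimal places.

seg 1 [0°–68°] cycloidal, h=9: full span → s += 9 → s = 9.0000
seg 2 [68°–288.8°] dwell: s stays 9.0000
seg 3 [288.8°–360°] cycloidal, h=9: θ=335.6° here. β=46.8, B=71.2. 9·(0.6573 − sin(2π·0.6573)/(2π)) = 7.1120 → s = 16.1120

16.1120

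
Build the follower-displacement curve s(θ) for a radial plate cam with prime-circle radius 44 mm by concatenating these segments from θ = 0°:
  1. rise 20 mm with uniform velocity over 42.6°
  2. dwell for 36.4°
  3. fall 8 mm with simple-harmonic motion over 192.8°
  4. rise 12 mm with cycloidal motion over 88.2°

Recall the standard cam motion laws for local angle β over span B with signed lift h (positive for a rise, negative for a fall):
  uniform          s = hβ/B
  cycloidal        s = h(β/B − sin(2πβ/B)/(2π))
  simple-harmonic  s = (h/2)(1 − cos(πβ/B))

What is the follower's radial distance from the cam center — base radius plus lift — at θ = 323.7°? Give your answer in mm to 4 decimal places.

seg 1 [0°–42.6°] uniform, h=20: full span → s += 20 → s = 20.0000
seg 2 [42.6°–79°] dwell: s stays 20.0000
seg 3 [79°–271.8°] simple-harmonic, h=-8: full span → s += -8 → s = 12.0000
seg 4 [271.8°–360°] cycloidal, h=12: θ=323.7° here. β=51.9, B=88.2. 12·(0.5884 − sin(2π·0.5884)/(2π)) = 8.0687 → s = 20.0687
radial distance = base radius + s = 44 + 20.0687 = 64.0687

64.0687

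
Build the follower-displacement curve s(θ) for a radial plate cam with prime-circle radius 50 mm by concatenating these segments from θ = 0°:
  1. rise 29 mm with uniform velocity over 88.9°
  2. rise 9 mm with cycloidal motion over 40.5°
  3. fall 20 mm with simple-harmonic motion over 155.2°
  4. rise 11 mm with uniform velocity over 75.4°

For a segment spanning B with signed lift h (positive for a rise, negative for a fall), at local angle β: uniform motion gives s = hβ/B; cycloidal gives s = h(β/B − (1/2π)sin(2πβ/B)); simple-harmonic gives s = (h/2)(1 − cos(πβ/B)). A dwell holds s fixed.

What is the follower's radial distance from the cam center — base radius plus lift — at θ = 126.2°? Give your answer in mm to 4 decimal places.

seg 1 [0°–88.9°] uniform, h=29: full span → s += 29 → s = 29.0000
seg 2 [88.9°–129.4°] cycloidal, h=9: θ=126.2° here. β=37.3, B=40.5. 9·(0.9210 − sin(2π·0.9210)/(2π)) = 8.9711 → s = 37.9711
radial distance = base radius + s = 50 + 37.9711 = 87.9711

87.9711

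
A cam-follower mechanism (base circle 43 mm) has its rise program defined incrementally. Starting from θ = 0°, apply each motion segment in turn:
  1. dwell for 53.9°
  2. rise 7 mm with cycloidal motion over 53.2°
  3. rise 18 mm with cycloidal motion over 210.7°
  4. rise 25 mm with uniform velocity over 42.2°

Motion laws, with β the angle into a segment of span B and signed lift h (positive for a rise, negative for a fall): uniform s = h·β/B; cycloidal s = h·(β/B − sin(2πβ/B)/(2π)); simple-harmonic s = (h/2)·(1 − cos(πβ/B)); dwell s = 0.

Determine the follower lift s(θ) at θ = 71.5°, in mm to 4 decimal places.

seg 1 [0°–53.9°] dwell: s stays 0.0000
seg 2 [53.9°–107.1°] cycloidal, h=7: θ=71.5° here. β=17.6, B=53.2. 7·(0.3308 − sin(2π·0.3308)/(2π)) = 1.3423 → s = 1.3423

1.3423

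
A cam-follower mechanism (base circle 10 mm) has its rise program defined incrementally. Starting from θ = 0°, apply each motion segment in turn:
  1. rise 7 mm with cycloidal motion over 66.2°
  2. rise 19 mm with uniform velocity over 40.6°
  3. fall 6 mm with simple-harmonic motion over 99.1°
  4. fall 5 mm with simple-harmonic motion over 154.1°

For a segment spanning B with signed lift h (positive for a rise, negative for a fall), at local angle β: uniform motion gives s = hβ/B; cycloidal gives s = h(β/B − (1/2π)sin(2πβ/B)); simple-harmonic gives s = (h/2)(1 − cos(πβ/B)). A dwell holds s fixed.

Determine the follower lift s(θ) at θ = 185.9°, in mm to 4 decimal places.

seg 1 [0°–66.2°] cycloidal, h=7: full span → s += 7 → s = 7.0000
seg 2 [66.2°–106.8°] uniform, h=19: full span → s += 19 → s = 26.0000
seg 3 [106.8°–205.9°] simple-harmonic, h=-6: θ=185.9° here. β=79.1, B=99.1. -6/2·(1 − cos(π·0.7982)) = -5.4169 → s = 20.5831

20.5831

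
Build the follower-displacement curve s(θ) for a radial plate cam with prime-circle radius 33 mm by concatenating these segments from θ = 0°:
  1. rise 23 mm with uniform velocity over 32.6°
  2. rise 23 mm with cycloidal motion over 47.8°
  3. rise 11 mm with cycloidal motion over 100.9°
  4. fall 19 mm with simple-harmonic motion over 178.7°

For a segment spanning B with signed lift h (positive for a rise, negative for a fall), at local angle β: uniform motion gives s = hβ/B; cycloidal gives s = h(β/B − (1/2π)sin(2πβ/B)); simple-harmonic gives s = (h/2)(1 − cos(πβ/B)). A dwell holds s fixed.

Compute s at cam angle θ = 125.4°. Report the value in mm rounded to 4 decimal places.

seg 1 [0°–32.6°] uniform, h=23: full span → s += 23 → s = 23.0000
seg 2 [32.6°–80.4°] cycloidal, h=23: full span → s += 23 → s = 46.0000
seg 3 [80.4°–181.3°] cycloidal, h=11: θ=125.4° here. β=45, B=100.9. 11·(0.4460 − sin(2π·0.4460)/(2π)) = 4.3230 → s = 50.3230

50.3230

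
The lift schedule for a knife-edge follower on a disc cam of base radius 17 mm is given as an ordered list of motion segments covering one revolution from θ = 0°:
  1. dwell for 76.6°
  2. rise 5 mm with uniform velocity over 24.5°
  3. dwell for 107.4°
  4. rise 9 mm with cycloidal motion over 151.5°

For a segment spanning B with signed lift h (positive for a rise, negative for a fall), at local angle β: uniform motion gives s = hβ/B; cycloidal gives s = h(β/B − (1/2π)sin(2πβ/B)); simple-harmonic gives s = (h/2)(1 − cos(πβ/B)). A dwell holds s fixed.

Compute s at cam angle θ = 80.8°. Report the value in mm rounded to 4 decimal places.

seg 1 [0°–76.6°] dwell: s stays 0.0000
seg 2 [76.6°–101.1°] uniform, h=5: θ=80.8° here. β=4.2, B=24.5. 5·4.2/24.5 = 0.8571 → s = 0.8571

0.8571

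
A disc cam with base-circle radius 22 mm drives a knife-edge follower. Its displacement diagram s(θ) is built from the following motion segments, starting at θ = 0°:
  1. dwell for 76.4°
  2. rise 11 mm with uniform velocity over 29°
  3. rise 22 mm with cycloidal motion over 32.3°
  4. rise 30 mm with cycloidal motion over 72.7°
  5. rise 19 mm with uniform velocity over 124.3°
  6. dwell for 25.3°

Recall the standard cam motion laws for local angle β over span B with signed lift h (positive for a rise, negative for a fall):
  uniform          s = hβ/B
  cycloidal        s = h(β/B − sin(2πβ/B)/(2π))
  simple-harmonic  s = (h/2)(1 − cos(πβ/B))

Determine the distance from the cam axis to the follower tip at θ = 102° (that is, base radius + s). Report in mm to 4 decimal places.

seg 1 [0°–76.4°] dwell: s stays 0.0000
seg 2 [76.4°–105.4°] uniform, h=11: θ=102° here. β=25.6, B=29. 11·25.6/29 = 9.7103 → s = 9.7103
radial distance = base radius + s = 22 + 9.7103 = 31.7103

31.7103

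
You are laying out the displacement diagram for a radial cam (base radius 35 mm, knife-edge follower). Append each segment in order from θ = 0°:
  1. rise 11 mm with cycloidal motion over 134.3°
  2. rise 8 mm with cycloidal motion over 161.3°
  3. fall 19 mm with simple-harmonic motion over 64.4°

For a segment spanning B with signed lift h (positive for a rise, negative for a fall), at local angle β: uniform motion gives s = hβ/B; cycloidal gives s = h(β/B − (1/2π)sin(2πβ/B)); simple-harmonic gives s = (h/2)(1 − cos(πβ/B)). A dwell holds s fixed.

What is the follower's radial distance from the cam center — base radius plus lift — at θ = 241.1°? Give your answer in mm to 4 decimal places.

seg 1 [0°–134.3°] cycloidal, h=11: full span → s += 11 → s = 11.0000
seg 2 [134.3°–295.6°] cycloidal, h=8: θ=241.1° here. β=106.8, B=161.3. 8·(0.6621 − sin(2π·0.6621)/(2π)) = 6.3810 → s = 17.3810
radial distance = base radius + s = 35 + 17.3810 = 52.3810

52.3810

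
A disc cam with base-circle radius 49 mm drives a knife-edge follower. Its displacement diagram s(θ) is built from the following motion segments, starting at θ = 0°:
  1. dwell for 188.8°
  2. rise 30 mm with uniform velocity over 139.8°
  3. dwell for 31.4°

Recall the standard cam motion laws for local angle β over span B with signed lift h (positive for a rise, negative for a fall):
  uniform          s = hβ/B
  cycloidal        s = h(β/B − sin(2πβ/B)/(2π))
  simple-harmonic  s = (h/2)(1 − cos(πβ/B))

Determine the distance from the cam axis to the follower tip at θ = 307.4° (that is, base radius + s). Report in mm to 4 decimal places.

seg 1 [0°–188.8°] dwell: s stays 0.0000
seg 2 [188.8°–328.6°] uniform, h=30: θ=307.4° here. β=118.6, B=139.8. 30·118.6/139.8 = 25.4506 → s = 25.4506
radial distance = base radius + s = 49 + 25.4506 = 74.4506

74.4506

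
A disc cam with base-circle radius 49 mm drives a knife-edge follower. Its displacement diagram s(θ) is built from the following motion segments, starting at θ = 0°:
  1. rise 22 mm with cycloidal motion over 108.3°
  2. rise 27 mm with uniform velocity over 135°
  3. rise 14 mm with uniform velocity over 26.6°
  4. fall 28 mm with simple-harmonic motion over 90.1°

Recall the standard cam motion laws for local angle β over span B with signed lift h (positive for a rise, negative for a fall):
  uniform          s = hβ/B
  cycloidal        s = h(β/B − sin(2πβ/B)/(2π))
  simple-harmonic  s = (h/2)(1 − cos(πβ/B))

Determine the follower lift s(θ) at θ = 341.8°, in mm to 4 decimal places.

seg 1 [0°–108.3°] cycloidal, h=22: full span → s += 22 → s = 22.0000
seg 2 [108.3°–243.3°] uniform, h=27: full span → s += 27 → s = 49.0000
seg 3 [243.3°–269.9°] uniform, h=14: full span → s += 14 → s = 63.0000
seg 4 [269.9°–360°] simple-harmonic, h=-28: θ=341.8° here. β=71.9, B=90.1. -28/2·(1 − cos(π·0.7980)) = -25.2744 → s = 37.7256

37.7256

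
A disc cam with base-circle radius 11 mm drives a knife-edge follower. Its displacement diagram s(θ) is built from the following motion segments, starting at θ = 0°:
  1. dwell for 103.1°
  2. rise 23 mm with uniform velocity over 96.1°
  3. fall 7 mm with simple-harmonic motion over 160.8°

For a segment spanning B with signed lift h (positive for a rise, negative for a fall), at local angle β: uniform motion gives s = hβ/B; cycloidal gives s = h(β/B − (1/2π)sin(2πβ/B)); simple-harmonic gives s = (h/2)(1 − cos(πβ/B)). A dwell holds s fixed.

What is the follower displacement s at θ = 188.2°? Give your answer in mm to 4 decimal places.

seg 1 [0°–103.1°] dwell: s stays 0.0000
seg 2 [103.1°–199.2°] uniform, h=23: θ=188.2° here. β=85.1, B=96.1. 23·85.1/96.1 = 20.3673 → s = 20.3673

20.3673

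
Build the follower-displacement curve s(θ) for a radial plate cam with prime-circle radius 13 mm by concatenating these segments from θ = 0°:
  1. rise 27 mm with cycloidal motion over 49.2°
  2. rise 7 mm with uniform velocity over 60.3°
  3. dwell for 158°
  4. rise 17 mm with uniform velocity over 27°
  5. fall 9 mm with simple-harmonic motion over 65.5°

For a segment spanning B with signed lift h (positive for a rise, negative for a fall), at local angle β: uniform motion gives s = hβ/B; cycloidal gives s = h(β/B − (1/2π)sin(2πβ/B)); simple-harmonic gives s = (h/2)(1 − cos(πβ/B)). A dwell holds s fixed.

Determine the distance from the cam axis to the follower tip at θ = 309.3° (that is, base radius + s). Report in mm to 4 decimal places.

seg 1 [0°–49.2°] cycloidal, h=27: full span → s += 27 → s = 27.0000
seg 2 [49.2°–109.5°] uniform, h=7: full span → s += 7 → s = 34.0000
seg 3 [109.5°–267.5°] dwell: s stays 34.0000
seg 4 [267.5°–294.5°] uniform, h=17: full span → s += 17 → s = 51.0000
seg 5 [294.5°–360°] simple-harmonic, h=-9: θ=309.3° here. β=14.8, B=65.5. -9/2·(1 − cos(π·0.2260)) = -1.0869 → s = 49.9131
radial distance = base radius + s = 13 + 49.9131 = 62.9131

62.9131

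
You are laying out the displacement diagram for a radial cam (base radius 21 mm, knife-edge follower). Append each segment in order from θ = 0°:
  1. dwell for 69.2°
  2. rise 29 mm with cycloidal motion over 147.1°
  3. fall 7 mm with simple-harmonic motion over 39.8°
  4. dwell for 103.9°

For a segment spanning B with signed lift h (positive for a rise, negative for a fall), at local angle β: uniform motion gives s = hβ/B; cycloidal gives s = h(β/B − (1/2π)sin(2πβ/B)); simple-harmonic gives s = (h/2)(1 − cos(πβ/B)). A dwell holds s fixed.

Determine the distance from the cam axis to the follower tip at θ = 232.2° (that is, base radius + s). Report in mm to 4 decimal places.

seg 1 [0°–69.2°] dwell: s stays 0.0000
seg 2 [69.2°–216.3°] cycloidal, h=29: full span → s += 29 → s = 29.0000
seg 3 [216.3°–256.1°] simple-harmonic, h=-7: θ=232.2° here. β=15.9, B=39.8. -7/2·(1 − cos(π·0.3995)) = -2.4132 → s = 26.5868
radial distance = base radius + s = 21 + 26.5868 = 47.5868

47.5868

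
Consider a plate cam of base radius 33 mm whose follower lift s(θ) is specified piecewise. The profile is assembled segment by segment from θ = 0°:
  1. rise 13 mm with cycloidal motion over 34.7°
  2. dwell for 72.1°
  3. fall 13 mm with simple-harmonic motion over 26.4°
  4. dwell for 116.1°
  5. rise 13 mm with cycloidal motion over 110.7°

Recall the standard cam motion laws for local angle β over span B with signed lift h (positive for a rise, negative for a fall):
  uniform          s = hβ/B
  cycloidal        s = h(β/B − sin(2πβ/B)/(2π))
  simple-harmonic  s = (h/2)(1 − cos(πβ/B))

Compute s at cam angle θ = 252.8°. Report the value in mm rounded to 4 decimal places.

seg 1 [0°–34.7°] cycloidal, h=13: full span → s += 13 → s = 13.0000
seg 2 [34.7°–106.8°] dwell: s stays 13.0000
seg 3 [106.8°–133.2°] simple-harmonic, h=-13: full span → s += -13 → s = 0.0000
seg 4 [133.2°–249.3°] dwell: s stays 0.0000
seg 5 [249.3°–360°] cycloidal, h=13: θ=252.8° here. β=3.5, B=110.7. 13·(0.0316 − sin(2π·0.0316)/(2π)) = 0.0027 → s = 0.0027

0.0027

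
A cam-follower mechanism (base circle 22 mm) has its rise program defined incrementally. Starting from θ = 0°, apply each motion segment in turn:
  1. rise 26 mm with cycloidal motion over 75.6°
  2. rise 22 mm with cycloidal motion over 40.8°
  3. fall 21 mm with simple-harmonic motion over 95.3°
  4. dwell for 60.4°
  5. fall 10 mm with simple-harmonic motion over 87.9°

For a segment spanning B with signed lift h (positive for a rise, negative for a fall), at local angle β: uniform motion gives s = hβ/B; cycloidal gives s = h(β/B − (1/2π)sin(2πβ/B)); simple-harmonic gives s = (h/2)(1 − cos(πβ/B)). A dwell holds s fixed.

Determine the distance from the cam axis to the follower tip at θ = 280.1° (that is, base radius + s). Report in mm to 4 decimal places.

seg 1 [0°–75.6°] cycloidal, h=26: full span → s += 26 → s = 26.0000
seg 2 [75.6°–116.4°] cycloidal, h=22: full span → s += 22 → s = 48.0000
seg 3 [116.4°–211.7°] simple-harmonic, h=-21: full span → s += -21 → s = 27.0000
seg 4 [211.7°–272.1°] dwell: s stays 27.0000
seg 5 [272.1°–360°] simple-harmonic, h=-10: θ=280.1° here. β=8, B=87.9. -10/2·(1 − cos(π·0.0910)) = -0.2030 → s = 26.7970
radial distance = base radius + s = 22 + 26.7970 = 48.7970

48.7970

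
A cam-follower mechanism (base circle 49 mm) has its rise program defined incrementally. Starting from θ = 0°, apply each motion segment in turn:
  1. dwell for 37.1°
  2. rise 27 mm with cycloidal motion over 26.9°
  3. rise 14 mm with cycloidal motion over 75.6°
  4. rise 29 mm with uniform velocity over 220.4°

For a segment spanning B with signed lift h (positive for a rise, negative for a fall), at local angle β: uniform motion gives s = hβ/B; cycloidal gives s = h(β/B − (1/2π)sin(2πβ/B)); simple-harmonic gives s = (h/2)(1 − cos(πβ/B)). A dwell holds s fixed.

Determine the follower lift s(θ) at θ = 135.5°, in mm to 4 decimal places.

seg 1 [0°–37.1°] dwell: s stays 0.0000
seg 2 [37.1°–64°] cycloidal, h=27: full span → s += 27 → s = 27.0000
seg 3 [64°–139.6°] cycloidal, h=14: θ=135.5° here. β=71.5, B=75.6. 14·(0.9458 − sin(2π·0.9458)/(2π)) = 13.9854 → s = 40.9854

40.9854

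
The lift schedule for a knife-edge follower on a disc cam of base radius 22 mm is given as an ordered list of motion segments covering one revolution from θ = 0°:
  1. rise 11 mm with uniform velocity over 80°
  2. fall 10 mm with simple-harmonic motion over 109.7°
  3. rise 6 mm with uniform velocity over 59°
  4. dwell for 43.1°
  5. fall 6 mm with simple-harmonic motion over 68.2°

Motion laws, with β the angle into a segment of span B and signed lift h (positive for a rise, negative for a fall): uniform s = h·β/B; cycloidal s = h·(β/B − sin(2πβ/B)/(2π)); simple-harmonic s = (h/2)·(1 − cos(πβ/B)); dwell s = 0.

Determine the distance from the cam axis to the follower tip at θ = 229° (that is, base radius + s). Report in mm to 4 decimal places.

seg 1 [0°–80°] uniform, h=11: full span → s += 11 → s = 11.0000
seg 2 [80°–189.7°] simple-harmonic, h=-10: full span → s += -10 → s = 1.0000
seg 3 [189.7°–248.7°] uniform, h=6: θ=229° here. β=39.3, B=59. 6·39.3/59 = 3.9966 → s = 4.9966
radial distance = base radius + s = 22 + 4.9966 = 26.9966

26.9966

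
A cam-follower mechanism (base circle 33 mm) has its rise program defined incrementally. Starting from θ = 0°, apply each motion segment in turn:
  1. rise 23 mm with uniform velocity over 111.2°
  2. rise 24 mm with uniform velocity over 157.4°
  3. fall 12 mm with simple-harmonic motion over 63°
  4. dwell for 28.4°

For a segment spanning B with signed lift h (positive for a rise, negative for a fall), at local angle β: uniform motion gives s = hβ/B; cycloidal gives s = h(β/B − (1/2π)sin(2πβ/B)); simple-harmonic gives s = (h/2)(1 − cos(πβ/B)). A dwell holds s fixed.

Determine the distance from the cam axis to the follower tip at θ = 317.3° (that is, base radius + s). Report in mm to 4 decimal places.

seg 1 [0°–111.2°] uniform, h=23: full span → s += 23 → s = 23.0000
seg 2 [111.2°–268.6°] uniform, h=24: full span → s += 24 → s = 47.0000
seg 3 [268.6°–331.6°] simple-harmonic, h=-12: θ=317.3° here. β=48.7, B=63. -12/2·(1 − cos(π·0.7730)) = -10.5381 → s = 36.4619
radial distance = base radius + s = 33 + 36.4619 = 69.4619

69.4619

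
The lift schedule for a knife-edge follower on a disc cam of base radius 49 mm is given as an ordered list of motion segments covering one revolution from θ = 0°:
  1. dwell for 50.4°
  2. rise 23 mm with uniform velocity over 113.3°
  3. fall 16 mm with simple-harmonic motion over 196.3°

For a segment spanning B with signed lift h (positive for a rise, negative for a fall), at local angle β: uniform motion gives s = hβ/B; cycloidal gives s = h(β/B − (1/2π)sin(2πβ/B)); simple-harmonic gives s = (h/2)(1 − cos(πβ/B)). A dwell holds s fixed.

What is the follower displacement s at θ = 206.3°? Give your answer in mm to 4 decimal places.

seg 1 [0°–50.4°] dwell: s stays 0.0000
seg 2 [50.4°–163.7°] uniform, h=23: full span → s += 23 → s = 23.0000
seg 3 [163.7°–360°] simple-harmonic, h=-16: θ=206.3° here. β=42.6, B=196.3. -16/2·(1 − cos(π·0.2170)) = -1.7883 → s = 21.2117

21.2117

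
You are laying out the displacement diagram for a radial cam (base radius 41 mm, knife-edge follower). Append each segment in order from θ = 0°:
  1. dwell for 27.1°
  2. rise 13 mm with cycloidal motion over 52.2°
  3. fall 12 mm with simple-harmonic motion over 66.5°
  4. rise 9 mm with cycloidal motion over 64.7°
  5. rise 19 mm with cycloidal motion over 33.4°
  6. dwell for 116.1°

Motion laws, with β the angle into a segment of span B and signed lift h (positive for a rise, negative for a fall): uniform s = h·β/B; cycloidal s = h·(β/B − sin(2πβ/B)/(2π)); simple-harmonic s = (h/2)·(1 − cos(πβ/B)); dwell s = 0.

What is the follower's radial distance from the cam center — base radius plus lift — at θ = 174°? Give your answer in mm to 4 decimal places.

seg 1 [0°–27.1°] dwell: s stays 0.0000
seg 2 [27.1°–79.3°] cycloidal, h=13: full span → s += 13 → s = 13.0000
seg 3 [79.3°–145.8°] simple-harmonic, h=-12: full span → s += -12 → s = 1.0000
seg 4 [145.8°–210.5°] cycloidal, h=9: θ=174° here. β=28.2, B=64.7. 9·(0.4359 − sin(2π·0.4359)/(2π)) = 3.3609 → s = 4.3609
radial distance = base radius + s = 41 + 4.3609 = 45.3609

45.3609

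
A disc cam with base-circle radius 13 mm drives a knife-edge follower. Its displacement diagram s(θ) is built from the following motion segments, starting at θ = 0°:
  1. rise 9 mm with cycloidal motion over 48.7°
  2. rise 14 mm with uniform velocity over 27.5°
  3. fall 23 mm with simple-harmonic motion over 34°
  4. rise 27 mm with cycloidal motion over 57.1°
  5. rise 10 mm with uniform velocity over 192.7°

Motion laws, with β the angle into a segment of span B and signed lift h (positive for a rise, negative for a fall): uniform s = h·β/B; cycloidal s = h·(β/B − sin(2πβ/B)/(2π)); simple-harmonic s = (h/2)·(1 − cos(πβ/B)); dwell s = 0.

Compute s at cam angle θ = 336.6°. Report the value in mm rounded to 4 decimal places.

seg 1 [0°–48.7°] cycloidal, h=9: full span → s += 9 → s = 9.0000
seg 2 [48.7°–76.2°] uniform, h=14: full span → s += 14 → s = 23.0000
seg 3 [76.2°–110.2°] simple-harmonic, h=-23: full span → s += -23 → s = 0.0000
seg 4 [110.2°–167.3°] cycloidal, h=27: full span → s += 27 → s = 27.0000
seg 5 [167.3°–360°] uniform, h=10: θ=336.6° here. β=169.3, B=192.7. 10·169.3/192.7 = 8.7857 → s = 35.7857

35.7857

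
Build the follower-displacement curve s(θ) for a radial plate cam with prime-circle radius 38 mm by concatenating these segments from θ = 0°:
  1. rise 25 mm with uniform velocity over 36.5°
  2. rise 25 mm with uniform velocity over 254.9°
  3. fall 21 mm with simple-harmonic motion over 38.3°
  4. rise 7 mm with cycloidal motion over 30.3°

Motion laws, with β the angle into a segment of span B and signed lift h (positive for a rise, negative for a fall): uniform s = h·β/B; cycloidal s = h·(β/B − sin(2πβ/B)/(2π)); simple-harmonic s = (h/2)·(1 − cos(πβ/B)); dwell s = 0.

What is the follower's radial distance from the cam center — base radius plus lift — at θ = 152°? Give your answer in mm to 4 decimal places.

seg 1 [0°–36.5°] uniform, h=25: full span → s += 25 → s = 25.0000
seg 2 [36.5°–291.4°] uniform, h=25: θ=152° here. β=115.5, B=254.9. 25·115.5/254.9 = 11.3280 → s = 36.3280
radial distance = base radius + s = 38 + 36.3280 = 74.3280

74.3280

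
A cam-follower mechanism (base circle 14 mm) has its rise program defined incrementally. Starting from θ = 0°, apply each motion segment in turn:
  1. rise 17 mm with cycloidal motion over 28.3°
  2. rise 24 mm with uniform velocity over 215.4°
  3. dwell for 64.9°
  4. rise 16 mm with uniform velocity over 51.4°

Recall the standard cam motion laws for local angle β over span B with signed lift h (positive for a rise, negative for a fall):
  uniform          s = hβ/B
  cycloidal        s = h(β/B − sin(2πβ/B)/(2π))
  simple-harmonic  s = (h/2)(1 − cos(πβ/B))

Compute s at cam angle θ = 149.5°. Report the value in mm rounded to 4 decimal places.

seg 1 [0°–28.3°] cycloidal, h=17: full span → s += 17 → s = 17.0000
seg 2 [28.3°–243.7°] uniform, h=24: θ=149.5° here. β=121.2, B=215.4. 24·121.2/215.4 = 13.5042 → s = 30.5042

30.5042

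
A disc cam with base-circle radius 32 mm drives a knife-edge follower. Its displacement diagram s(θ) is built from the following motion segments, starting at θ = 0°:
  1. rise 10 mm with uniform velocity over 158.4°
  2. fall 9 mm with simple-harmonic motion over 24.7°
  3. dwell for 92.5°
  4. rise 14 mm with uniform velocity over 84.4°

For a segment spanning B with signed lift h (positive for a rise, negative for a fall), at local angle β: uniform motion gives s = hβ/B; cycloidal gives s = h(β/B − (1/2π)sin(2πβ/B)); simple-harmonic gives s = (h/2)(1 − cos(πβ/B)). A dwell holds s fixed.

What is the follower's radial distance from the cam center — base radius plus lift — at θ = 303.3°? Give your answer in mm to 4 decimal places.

seg 1 [0°–158.4°] uniform, h=10: full span → s += 10 → s = 10.0000
seg 2 [158.4°–183.1°] simple-harmonic, h=-9: full span → s += -9 → s = 1.0000
seg 3 [183.1°–275.6°] dwell: s stays 1.0000
seg 4 [275.6°–360°] uniform, h=14: θ=303.3° here. β=27.7, B=84.4. 14·27.7/84.4 = 4.5948 → s = 5.5948
radial distance = base radius + s = 32 + 5.5948 = 37.5948

37.5948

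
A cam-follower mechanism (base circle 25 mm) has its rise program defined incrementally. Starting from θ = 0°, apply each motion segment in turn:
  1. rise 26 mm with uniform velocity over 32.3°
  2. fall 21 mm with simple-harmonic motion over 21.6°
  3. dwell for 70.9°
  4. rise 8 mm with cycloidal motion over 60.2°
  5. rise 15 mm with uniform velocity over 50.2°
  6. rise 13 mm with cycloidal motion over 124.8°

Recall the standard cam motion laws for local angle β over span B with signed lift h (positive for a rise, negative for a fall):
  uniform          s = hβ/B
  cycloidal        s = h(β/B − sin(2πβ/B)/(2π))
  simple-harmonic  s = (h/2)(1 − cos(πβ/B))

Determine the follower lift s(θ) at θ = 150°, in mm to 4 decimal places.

seg 1 [0°–32.3°] uniform, h=26: full span → s += 26 → s = 26.0000
seg 2 [32.3°–53.9°] simple-harmonic, h=-21: full span → s += -21 → s = 5.0000
seg 3 [53.9°–124.8°] dwell: s stays 5.0000
seg 4 [124.8°–185°] cycloidal, h=8: θ=150° here. β=25.2, B=60.2. 8·(0.4186 − sin(2π·0.4186)/(2π)) = 2.7257 → s = 7.7257

7.7257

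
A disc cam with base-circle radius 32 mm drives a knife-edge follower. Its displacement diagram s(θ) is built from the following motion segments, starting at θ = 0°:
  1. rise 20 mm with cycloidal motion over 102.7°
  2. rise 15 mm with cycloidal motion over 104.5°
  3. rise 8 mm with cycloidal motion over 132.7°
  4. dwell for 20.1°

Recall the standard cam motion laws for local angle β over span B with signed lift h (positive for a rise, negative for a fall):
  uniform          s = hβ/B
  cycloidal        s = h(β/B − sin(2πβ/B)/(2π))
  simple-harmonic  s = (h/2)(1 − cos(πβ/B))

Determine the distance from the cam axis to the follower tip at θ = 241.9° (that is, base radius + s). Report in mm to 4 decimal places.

seg 1 [0°–102.7°] cycloidal, h=20: full span → s += 20 → s = 20.0000
seg 2 [102.7°–207.2°] cycloidal, h=15: full span → s += 15 → s = 35.0000
seg 3 [207.2°–339.9°] cycloidal, h=8: θ=241.9° here. β=34.7, B=132.7. 8·(0.2615 − sin(2π·0.2615)/(2π)) = 0.8220 → s = 35.8220
radial distance = base radius + s = 32 + 35.8220 = 67.8220

67.8220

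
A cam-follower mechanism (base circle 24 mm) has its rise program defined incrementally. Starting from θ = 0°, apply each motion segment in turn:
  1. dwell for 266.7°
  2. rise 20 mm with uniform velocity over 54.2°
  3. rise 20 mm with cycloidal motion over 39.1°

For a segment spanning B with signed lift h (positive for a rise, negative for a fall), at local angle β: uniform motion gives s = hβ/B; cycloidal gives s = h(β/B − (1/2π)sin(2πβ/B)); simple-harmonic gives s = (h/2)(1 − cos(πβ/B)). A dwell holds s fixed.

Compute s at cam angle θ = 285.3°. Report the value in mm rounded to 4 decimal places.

seg 1 [0°–266.7°] dwell: s stays 0.0000
seg 2 [266.7°–320.9°] uniform, h=20: θ=285.3° here. β=18.6, B=54.2. 20·18.6/54.2 = 6.8635 → s = 6.8635

6.8635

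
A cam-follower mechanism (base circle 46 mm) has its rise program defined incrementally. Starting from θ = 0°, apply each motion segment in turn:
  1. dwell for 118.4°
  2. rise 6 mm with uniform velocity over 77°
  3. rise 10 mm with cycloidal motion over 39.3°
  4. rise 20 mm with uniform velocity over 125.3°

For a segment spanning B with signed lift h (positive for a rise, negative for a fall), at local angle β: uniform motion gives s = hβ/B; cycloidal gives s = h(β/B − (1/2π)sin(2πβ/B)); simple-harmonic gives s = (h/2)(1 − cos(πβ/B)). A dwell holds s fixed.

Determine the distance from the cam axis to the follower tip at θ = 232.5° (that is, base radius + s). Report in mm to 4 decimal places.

seg 1 [0°–118.4°] dwell: s stays 0.0000
seg 2 [118.4°–195.4°] uniform, h=6: full span → s += 6 → s = 6.0000
seg 3 [195.4°–234.7°] cycloidal, h=10: θ=232.5° here. β=37.1, B=39.3. 10·(0.9440 − sin(2π·0.9440)/(2π)) = 9.9885 → s = 15.9885
radial distance = base radius + s = 46 + 15.9885 = 61.9885

61.9885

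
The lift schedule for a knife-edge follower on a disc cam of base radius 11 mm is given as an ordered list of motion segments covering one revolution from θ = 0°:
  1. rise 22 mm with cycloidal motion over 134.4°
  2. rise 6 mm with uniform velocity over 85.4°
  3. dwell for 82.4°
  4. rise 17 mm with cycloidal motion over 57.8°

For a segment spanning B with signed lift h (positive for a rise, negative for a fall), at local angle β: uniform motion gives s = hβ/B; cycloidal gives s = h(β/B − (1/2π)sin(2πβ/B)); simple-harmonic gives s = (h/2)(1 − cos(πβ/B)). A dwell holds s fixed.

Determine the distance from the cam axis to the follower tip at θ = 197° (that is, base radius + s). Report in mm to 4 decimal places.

seg 1 [0°–134.4°] cycloidal, h=22: full span → s += 22 → s = 22.0000
seg 2 [134.4°–219.8°] uniform, h=6: θ=197° here. β=62.6, B=85.4. 6·62.6/85.4 = 4.3981 → s = 26.3981
radial distance = base radius + s = 11 + 26.3981 = 37.3981

37.3981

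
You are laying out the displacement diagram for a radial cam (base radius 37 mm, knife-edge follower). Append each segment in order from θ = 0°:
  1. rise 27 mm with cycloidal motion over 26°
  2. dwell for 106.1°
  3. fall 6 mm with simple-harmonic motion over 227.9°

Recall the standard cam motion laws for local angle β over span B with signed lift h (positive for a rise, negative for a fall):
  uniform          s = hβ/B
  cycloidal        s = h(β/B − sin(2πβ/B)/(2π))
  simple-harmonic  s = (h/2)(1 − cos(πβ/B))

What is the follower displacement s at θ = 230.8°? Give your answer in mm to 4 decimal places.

seg 1 [0°–26°] cycloidal, h=27: full span → s += 27 → s = 27.0000
seg 2 [26°–132.1°] dwell: s stays 27.0000
seg 3 [132.1°–360°] simple-harmonic, h=-6: θ=230.8° here. β=98.7, B=227.9. -6/2·(1 − cos(π·0.4331)) = -2.3740 → s = 24.6260

24.6260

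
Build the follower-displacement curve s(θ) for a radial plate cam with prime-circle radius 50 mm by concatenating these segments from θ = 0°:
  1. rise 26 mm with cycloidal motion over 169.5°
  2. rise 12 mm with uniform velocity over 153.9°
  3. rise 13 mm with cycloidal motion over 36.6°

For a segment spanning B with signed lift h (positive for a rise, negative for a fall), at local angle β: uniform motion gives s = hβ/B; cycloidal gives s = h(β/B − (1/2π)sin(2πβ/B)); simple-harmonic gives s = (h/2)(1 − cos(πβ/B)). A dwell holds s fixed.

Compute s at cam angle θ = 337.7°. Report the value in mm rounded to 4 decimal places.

seg 1 [0°–169.5°] cycloidal, h=26: full span → s += 26 → s = 26.0000
seg 2 [169.5°–323.4°] uniform, h=12: full span → s += 12 → s = 38.0000
seg 3 [323.4°–360°] cycloidal, h=13: θ=337.7° here. β=14.3, B=36.6. 13·(0.3907 − sin(2π·0.3907)/(2π)) = 3.7675 → s = 41.7675

41.7675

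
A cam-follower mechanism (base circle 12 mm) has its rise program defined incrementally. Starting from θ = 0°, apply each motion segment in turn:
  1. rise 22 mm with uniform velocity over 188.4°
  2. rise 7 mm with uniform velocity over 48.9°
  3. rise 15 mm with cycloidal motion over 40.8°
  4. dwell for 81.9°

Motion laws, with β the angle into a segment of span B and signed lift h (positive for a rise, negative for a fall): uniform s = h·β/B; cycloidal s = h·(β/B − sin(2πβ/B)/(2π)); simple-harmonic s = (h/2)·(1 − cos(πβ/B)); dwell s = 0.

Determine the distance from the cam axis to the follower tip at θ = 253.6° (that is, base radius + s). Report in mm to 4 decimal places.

seg 1 [0°–188.4°] uniform, h=22: full span → s += 22 → s = 22.0000
seg 2 [188.4°–237.3°] uniform, h=7: full span → s += 7 → s = 29.0000
seg 3 [237.3°–278.1°] cycloidal, h=15: θ=253.6° here. β=16.3, B=40.8. 15·(0.3995 − sin(2π·0.3995)/(2π)) = 4.5835 → s = 33.5835
radial distance = base radius + s = 12 + 33.5835 = 45.5835

45.5835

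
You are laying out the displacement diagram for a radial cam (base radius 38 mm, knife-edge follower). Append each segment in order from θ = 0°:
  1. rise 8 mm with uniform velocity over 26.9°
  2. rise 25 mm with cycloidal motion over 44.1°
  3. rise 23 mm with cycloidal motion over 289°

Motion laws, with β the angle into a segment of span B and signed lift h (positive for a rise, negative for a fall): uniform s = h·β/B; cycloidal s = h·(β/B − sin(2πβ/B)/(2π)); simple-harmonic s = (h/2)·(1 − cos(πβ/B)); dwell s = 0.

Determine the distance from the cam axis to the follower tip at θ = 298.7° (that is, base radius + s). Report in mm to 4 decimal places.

seg 1 [0°–26.9°] uniform, h=8: full span → s += 8 → s = 8.0000
seg 2 [26.9°–71°] cycloidal, h=25: full span → s += 25 → s = 33.0000
seg 3 [71°–360°] cycloidal, h=23: θ=298.7° here. β=227.7, B=289. 23·(0.7879 − sin(2π·0.7879)/(2π)) = 21.6788 → s = 54.6788
radial distance = base radius + s = 38 + 54.6788 = 92.6788

92.6788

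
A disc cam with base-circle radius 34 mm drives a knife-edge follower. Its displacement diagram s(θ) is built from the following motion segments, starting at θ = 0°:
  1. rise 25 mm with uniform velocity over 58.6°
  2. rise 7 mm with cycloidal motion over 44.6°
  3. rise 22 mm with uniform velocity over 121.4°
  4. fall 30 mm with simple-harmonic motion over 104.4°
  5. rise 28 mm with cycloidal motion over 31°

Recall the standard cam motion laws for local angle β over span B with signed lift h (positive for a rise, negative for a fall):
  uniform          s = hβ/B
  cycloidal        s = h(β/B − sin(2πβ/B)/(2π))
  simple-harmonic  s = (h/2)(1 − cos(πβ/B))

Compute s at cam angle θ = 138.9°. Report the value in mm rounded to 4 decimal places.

seg 1 [0°–58.6°] uniform, h=25: full span → s += 25 → s = 25.0000
seg 2 [58.6°–103.2°] cycloidal, h=7: full span → s += 7 → s = 32.0000
seg 3 [103.2°–224.6°] uniform, h=22: θ=138.9° here. β=35.7, B=121.4. 22·35.7/121.4 = 6.4695 → s = 38.4695

38.4695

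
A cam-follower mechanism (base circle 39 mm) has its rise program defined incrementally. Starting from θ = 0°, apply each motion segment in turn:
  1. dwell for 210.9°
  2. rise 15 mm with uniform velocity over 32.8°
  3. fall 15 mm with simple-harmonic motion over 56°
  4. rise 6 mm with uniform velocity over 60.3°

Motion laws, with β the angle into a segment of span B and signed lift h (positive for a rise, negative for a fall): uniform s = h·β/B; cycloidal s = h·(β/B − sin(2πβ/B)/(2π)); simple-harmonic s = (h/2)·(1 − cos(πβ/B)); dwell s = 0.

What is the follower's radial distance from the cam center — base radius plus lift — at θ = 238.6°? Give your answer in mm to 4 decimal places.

seg 1 [0°–210.9°] dwell: s stays 0.0000
seg 2 [210.9°–243.7°] uniform, h=15: θ=238.6° here. β=27.7, B=32.8. 15·27.7/32.8 = 12.6677 → s = 12.6677
radial distance = base radius + s = 39 + 12.6677 = 51.6677

51.6677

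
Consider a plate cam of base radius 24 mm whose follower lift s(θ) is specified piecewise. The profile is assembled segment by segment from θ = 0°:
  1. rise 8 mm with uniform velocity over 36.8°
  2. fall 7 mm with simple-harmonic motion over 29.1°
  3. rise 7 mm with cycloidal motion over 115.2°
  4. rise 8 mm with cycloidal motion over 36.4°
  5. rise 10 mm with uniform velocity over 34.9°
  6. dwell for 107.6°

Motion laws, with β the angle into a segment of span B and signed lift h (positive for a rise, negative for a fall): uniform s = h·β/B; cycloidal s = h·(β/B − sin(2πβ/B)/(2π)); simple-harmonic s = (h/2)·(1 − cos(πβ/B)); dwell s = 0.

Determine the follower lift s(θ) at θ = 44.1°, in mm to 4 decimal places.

seg 1 [0°–36.8°] uniform, h=8: full span → s += 8 → s = 8.0000
seg 2 [36.8°–65.9°] simple-harmonic, h=-7: θ=44.1° here. β=7.3, B=29.1. -7/2·(1 − cos(π·0.2509)) = -1.0318 → s = 6.9682

6.9682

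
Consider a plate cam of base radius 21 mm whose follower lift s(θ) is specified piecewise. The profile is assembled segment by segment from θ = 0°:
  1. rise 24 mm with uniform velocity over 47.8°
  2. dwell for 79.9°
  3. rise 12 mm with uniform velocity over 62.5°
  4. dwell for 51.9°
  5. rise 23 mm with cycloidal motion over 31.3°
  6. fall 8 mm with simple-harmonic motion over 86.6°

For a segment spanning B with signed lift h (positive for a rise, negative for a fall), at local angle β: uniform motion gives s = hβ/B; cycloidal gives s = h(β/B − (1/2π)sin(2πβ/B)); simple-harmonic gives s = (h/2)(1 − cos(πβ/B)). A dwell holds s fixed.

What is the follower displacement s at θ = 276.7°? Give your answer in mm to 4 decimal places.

seg 1 [0°–47.8°] uniform, h=24: full span → s += 24 → s = 24.0000
seg 2 [47.8°–127.7°] dwell: s stays 24.0000
seg 3 [127.7°–190.2°] uniform, h=12: full span → s += 12 → s = 36.0000
seg 4 [190.2°–242.1°] dwell: s stays 36.0000
seg 5 [242.1°–273.4°] cycloidal, h=23: full span → s += 23 → s = 59.0000
seg 6 [273.4°–360°] simple-harmonic, h=-8: θ=276.7° here. β=3.3, B=86.6. -8/2·(1 − cos(π·0.0381)) = -0.0286 → s = 58.9714

58.9714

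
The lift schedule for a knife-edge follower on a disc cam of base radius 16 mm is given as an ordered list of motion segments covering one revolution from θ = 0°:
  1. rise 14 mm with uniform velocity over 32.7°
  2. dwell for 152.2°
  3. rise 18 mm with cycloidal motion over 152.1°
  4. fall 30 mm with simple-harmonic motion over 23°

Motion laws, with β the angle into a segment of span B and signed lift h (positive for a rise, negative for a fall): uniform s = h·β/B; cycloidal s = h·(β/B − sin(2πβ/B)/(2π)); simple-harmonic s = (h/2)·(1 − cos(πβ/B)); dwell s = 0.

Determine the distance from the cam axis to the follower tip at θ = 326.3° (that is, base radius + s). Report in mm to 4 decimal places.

seg 1 [0°–32.7°] uniform, h=14: full span → s += 14 → s = 14.0000
seg 2 [32.7°–184.9°] dwell: s stays 14.0000
seg 3 [184.9°–337°] cycloidal, h=18: θ=326.3° here. β=141.4, B=152.1. 18·(0.9297 − sin(2π·0.9297)/(2π)) = 17.9592 → s = 31.9592
radial distance = base radius + s = 16 + 31.9592 = 47.9592

47.9592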